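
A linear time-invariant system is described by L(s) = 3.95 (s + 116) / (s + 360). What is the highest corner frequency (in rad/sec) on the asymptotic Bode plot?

Break frequencies occur at each pole and zero magnitude: 116 rad/sec, 360 rad/sec.
The highest is 360 rad/sec.

360 rad/sec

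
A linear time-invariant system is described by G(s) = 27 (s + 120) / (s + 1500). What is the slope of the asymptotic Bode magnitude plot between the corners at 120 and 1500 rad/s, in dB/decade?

In this band the factors already past their corner are: zero at 120; net slope = 20 dB/decade.

20 dB/decade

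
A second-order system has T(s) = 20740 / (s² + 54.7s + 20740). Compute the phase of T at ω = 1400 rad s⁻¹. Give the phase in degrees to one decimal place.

∠[(j1400)² + 54.7(j1400) + 20740] = ∠[-1.9393e+06 + j76580] = 177.74°
∠T(j1400) = −177.74° = -177.74°

-177.7°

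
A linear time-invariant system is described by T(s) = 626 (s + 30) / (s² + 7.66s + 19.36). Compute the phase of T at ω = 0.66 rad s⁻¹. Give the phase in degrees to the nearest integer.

-14°

∠(j0.66 + 30) = arctan(0.66/30) = 1.26°
∠[(j0.66)² + 7.66(j0.66) + 19.36] = ∠[18.924 + j5.0556] = 14.96°
∠T(j0.66) = 1.26° − 14.96° = -13.70°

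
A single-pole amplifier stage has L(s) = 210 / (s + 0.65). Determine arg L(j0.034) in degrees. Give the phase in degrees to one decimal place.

-3.0°

∠(j0.034 + 0.65) = arctan(0.034/0.65) = 2.99°
∠L(j0.034) = −2.99° = -2.99°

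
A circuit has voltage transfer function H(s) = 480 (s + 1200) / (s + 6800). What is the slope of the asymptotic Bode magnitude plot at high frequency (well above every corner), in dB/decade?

0 dB/decade

With 1 zero and 1 pole, the high-frequency asymptotic slope is 20 × (1 − 1) = 0 dB/decade.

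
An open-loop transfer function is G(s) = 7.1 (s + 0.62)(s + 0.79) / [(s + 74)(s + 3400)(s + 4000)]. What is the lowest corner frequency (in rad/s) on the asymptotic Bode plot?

0.62 rad/s

Break frequencies occur at each pole and zero magnitude: 0.62 rad/s, 0.79 rad/s, 74 rad/s, 3400 rad/s, 4000 rad/s.
The lowest is 0.62 rad/s.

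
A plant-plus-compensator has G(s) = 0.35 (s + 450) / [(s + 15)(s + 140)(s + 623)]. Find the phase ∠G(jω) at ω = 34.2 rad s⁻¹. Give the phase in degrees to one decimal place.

-78.8°

∠(j34.2 + 450) = arctan(34.2/450) = 4.35°
∠(j34.2 + 15) = arctan(34.2/15) = 66.32°
∠(j34.2 + 140) = arctan(34.2/140) = 13.73°
∠(j34.2 + 623) = arctan(34.2/623) = 3.14°
∠G(j34.2) = 4.35° − (66.32° + 13.73° + 3.14°) = -78.84°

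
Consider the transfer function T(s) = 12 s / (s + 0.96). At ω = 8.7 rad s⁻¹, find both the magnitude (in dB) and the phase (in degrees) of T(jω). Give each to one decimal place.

|j8.7| = 8.7
|j8.7 + 0.96| = √(8.7² + 0.96²) = 8.753
|T(j8.7)| = 12 × 8.7 / 8.753 = 11.928
20 log₁₀(11.928) = 21.53 dB
∠(j8.7) = 90.00°
∠(j8.7 + 0.96) = arctan(8.7/0.96) = 83.70°
∠T(j8.7) = 90.00° − 83.70° = 6.30°

|T| = 21.5 dB, ∠T = 6.3°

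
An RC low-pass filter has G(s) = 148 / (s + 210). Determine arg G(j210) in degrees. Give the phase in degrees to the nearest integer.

∠(j210 + 210) = arctan(210/210) = 45.00°
∠G(j210) = −45.00° = -45.00°

-45 deg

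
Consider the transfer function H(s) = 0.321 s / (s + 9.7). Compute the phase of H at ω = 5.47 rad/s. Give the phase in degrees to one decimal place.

∠(j5.47) = 90.00°
∠(j5.47 + 9.7) = arctan(5.47/9.7) = 29.42°
∠H(j5.47) = 90.00° − 29.42° = 60.58°

60.6°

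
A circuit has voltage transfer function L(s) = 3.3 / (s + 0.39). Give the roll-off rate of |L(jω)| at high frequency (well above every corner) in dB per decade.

With 0 zeros and 1 pole, the high-frequency asymptotic slope is 20 × (0 − 1) = -20 dB/decade.

-20 dB/decade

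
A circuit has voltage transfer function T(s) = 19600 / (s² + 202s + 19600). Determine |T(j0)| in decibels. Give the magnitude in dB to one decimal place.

0.0 dB

T(0) = 19600 / 19600 = 1
20 log₁₀(1) = 0.00 dB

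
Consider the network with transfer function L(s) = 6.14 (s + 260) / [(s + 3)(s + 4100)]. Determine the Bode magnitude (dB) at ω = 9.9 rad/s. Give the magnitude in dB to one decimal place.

|j9.9 + 260| = √(9.9² + 260²) = 260.2
|j9.9 + 3| = √(9.9² + 3²) = 10.34
|j9.9 + 4100| = √(9.9² + 4100²) = 4100
|L(j9.9)| = 6.14 × 260.2 / (10.34 × 4100) = 0.037667
20 log₁₀(0.037667) = -28.48 dB

-28.5 dB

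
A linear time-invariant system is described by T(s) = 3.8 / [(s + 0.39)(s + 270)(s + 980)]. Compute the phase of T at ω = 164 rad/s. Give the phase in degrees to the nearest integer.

-131 deg

∠(j164 + 0.39) = arctan(164/0.39) = 89.86°
∠(j164 + 270) = arctan(164/270) = 31.27°
∠(j164 + 980) = arctan(164/980) = 9.50°
∠T(j164) = − (89.86° + 31.27° + 9.50°) = -130.64°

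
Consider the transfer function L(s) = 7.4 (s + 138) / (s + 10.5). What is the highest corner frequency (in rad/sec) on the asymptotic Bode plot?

Break frequencies occur at each pole and zero magnitude: 10.5 rad/sec, 138 rad/sec.
The highest is 138 rad/sec.

138 rad/sec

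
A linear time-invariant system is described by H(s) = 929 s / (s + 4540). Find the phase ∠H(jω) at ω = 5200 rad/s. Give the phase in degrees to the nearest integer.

∠(j5200) = 90.00°
∠(j5200 + 4540) = arctan(5200/4540) = 48.88°
∠H(j5200) = 90.00° − 48.88° = 41.12°

41 deg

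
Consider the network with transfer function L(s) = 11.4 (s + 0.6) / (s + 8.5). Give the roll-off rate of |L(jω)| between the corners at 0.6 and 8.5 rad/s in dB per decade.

20 dB/decade

In this band the factors already past their corner are: zero at 0.6; net slope = 20 dB/decade.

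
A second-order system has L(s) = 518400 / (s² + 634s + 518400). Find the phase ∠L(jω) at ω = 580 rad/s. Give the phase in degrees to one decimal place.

-63.7°

∠[(j580)² + 634(j580) + 518400] = ∠[1.82e+05 + j3.6772e+05] = 63.67°
∠L(j580) = −63.67° = -63.67°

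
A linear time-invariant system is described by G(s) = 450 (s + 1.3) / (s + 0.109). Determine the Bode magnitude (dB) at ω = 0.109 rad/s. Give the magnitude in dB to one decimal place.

71.6 dB

|j0.109 + 1.3| = √(0.109² + 1.3²) = 1.305
|j0.109 + 0.109| = √(0.109² + 0.109²) = 0.1541
|G(j0.109)| = 450 × 1.305 / 0.1541 = 3808.3
20 log₁₀(3808.3) = 71.61 dB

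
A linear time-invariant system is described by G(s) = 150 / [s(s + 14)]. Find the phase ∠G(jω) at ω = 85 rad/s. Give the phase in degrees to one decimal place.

-170.6°

∠(j85 + 14) = arctan(85/14) = 80.65°
∠(j85) = 90.00°
∠G(j85) = − (80.65° + 90.00°) = -170.65°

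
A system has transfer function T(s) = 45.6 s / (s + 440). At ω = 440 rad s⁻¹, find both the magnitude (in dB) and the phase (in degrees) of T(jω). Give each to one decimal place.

|j440| = 440
|j440 + 440| = √(440² + 440²) = 622.3
|T(j440)| = 45.6 × 440 / 622.3 = 32.244
20 log₁₀(32.244) = 30.17 dB
∠(j440) = 90.00°
∠(j440 + 440) = arctan(440/440) = 45.00°
∠T(j440) = 90.00° − 45.00° = 45.00°

|T| = 30.2 dB, ∠T = 45.0°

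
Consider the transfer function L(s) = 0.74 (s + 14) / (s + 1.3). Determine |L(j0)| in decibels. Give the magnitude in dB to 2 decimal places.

18.03 dB

L(0) = 0.74 × 14 / 1.3 = 7.9692
20 log₁₀(7.9692) = 18.028 dB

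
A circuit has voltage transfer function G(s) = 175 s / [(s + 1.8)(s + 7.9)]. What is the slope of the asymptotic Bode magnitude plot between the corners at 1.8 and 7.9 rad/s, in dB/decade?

In this band the factors already past their corner are: 1 differentiator zero, pole at 1.8; net slope = 0 dB/decade.

0 dB/decade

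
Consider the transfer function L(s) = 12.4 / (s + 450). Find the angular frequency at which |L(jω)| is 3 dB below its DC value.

For a single-pole low-pass, the −3 dB point is at the pole: ω = 450 rad/s.

450 rad/s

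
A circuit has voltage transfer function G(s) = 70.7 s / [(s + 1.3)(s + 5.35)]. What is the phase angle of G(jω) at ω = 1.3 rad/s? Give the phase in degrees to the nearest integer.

∠(j1.3) = 90.00°
∠(j1.3 + 1.3) = arctan(1.3/1.3) = 45.00°
∠(j1.3 + 5.35) = arctan(1.3/5.35) = 13.66°
∠G(j1.3) = 90.00° − (45.00° + 13.66°) = 31.34°

31°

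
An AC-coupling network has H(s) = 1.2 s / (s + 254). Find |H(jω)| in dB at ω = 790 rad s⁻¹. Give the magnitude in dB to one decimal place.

1.2 dB

|j790| = 790
|j790 + 254| = √(790² + 254²) = 829.8
|H(j790)| = 1.2 × 790 / 829.8 = 1.1424
20 log₁₀(1.1424) = 1.16 dB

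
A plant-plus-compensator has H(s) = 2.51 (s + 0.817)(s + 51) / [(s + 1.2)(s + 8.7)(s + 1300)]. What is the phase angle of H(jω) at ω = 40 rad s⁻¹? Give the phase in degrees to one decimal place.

-40.8°

∠(j40 + 0.817) = arctan(40/0.817) = 88.83°
∠(j40 + 51) = arctan(40/51) = 38.11°
∠(j40 + 1.2) = arctan(40/1.2) = 88.28°
∠(j40 + 8.7) = arctan(40/8.7) = 77.73°
∠(j40 + 1300) = arctan(40/1300) = 1.76°
∠H(j40) = 88.83° + 38.11° − (88.28° + 77.73° + 1.76°) = -40.84°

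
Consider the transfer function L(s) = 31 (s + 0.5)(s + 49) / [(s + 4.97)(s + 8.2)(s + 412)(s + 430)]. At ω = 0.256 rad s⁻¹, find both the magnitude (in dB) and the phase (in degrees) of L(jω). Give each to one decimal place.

|j0.256 + 0.5| = √(0.256² + 0.5²) = 0.5617
|j0.256 + 49| = √(0.256² + 49²) = 49
|j0.256 + 4.97| = √(0.256² + 4.97²) = 4.977
|j0.256 + 8.2| = √(0.256² + 8.2²) = 8.204
|j0.256 + 412| = √(0.256² + 412²) = 412
|j0.256 + 430| = √(0.256² + 430²) = 430
|L(j0.256)| = 31 × 0.5617 × 49 / (4.977 × 8.204 × 412 × 430) = 0.00011797
20 log₁₀(0.00011797) = -78.56 dB
∠(j0.256 + 0.5) = arctan(0.256/0.5) = 27.11°
∠(j0.256 + 49) = arctan(0.256/49) = 0.30°
∠(j0.256 + 4.97) = arctan(0.256/4.97) = 2.95°
∠(j0.256 + 8.2) = arctan(0.256/8.2) = 1.79°
∠(j0.256 + 412) = arctan(0.256/412) = 0.04°
∠(j0.256 + 430) = arctan(0.256/430) = 0.03°
∠L(j0.256) = 27.11° + 0.30° − (2.95° + 1.79° + 0.04° + 0.03°) = 22.61°

|L| = -78.6 dB, ∠L = 22.6°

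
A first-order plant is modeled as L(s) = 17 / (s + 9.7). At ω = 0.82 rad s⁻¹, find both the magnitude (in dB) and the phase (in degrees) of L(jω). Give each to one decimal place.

|j0.82 + 9.7| = √(0.82² + 9.7²) = 9.735
|L(j0.82)| = 17 / 9.735 = 1.7463
20 log₁₀(1.7463) = 4.84 dB
∠(j0.82 + 9.7) = arctan(0.82/9.7) = 4.83°
∠L(j0.82) = −4.83° = -4.83°

|L| = 4.8 dB, ∠L = -4.8°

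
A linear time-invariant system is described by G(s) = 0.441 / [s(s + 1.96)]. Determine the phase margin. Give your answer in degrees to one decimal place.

Gain crossover: |G(jω)| = 1 at ω ≈ 0.224 rad s⁻¹.
∠G(j0.224) = −90° − arctan(0.224/1.96) ≈ -96.51°
PM = 180° + (-96.51°) = 83.49°

83.5°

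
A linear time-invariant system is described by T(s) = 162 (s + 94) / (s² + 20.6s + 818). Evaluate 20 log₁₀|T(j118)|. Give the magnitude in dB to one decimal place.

5.3 dB

|j118 + 94| = √(118² + 94²) = 150.9
|(j118)² + 20.6(j118) + 818| = |-13106 + j2430.8| = 1.333e+04
|T(j118)| = 162 × 150.9 / 1.333e+04 = 1.8335
20 log₁₀(1.8335) = 5.27 dB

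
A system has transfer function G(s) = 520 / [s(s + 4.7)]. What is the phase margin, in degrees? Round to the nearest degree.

Gain crossover: |G(jω)| = 1 at ω ≈ 22.6 rad s⁻¹.
∠G(j22.6) = −90° − arctan(22.6/4.7) ≈ -168.23°
PM = 180° + (-168.23°) = 11.77°

12 deg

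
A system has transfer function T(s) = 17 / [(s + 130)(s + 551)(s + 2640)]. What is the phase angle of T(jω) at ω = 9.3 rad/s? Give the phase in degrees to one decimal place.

∠(j9.3 + 130) = arctan(9.3/130) = 4.09°
∠(j9.3 + 551) = arctan(9.3/551) = 0.97°
∠(j9.3 + 2640) = arctan(9.3/2640) = 0.20°
∠T(j9.3) = − (4.09° + 0.97° + 0.20°) = -5.26°

-5.3 deg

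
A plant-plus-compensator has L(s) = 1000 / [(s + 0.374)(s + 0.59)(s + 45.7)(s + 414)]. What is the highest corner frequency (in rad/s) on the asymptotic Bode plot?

Break frequencies occur at each pole and zero magnitude: 0.374 rad/s, 0.59 rad/s, 45.7 rad/s, 414 rad/s.
The highest is 414 rad/s.

414 rad/s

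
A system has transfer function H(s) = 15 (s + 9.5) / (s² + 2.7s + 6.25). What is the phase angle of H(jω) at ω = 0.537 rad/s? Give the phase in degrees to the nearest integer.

-10°

∠(j0.537 + 9.5) = arctan(0.537/9.5) = 3.24°
∠[(j0.537)² + 2.7(j0.537) + 6.25] = ∠[5.9616 + j1.4499] = 13.67°
∠H(j0.537) = 3.24° − 13.67° = -10.43°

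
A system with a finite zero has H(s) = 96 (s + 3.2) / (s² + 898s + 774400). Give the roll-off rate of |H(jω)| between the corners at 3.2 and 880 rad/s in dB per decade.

In this band the factors already past their corner are: zero at 3.2; net slope = 20 dB/decade.

20 dB/decade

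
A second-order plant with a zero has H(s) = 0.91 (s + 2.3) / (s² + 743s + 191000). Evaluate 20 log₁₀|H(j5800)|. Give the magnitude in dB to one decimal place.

|j5800 + 2.3| = √(5800² + 2.3²) = 5800
|(j5800)² + 743(j5800) + 191000| = |-3.3449e+07 + j4.3094e+06| = 3.373e+07
|H(j5800)| = 0.91 × 5800 / 3.373e+07 = 0.0001565
20 log₁₀(0.0001565) = -76.11 dB

-76.1 dB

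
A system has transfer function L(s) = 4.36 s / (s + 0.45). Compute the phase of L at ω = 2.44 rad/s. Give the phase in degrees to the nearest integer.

∠(j2.44) = 90.00°
∠(j2.44 + 0.45) = arctan(2.44/0.45) = 79.55°
∠L(j2.44) = 90.00° − 79.55° = 10.45°

10 deg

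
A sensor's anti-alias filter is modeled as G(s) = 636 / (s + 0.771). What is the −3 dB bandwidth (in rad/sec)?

0.771 rad/sec

For a single-pole low-pass, the −3 dB point is at the pole: ω = 0.771 rad/sec.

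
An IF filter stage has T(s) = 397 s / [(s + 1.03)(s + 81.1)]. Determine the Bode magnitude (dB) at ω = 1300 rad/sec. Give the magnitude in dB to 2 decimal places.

-10.32 dB

|j1300| = 1300
|j1300 + 1.03| = √(1300² + 1.03²) = 1300
|j1300 + 81.1| = √(1300² + 81.1²) = 1303
|T(j1300)| = 397 × 1300 / (1300 × 1303) = 0.30479
20 log₁₀(0.30479) = -10.320 dB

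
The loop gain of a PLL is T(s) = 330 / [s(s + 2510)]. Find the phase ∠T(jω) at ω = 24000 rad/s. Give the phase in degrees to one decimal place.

∠(j24000 + 2510) = arctan(24000/2510) = 84.03°
∠(j24000) = 90.00°
∠T(j24000) = − (84.03° + 90.00°) = -174.03°

-174.0 deg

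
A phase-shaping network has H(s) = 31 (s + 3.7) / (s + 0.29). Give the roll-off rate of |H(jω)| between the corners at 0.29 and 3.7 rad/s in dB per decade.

-20 dB/decade

In this band the factors already past their corner are: pole at 0.29; net slope = -20 dB/decade.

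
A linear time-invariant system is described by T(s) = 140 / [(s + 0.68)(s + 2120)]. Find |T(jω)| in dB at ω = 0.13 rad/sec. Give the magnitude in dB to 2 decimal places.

-20.41 dB

|j0.13 + 0.68| = √(0.13² + 0.68²) = 0.6923
|j0.13 + 2120| = √(0.13² + 2120²) = 2120
|T(j0.13)| = 140 / (0.6923 × 2120) = 0.095387
20 log₁₀(0.095387) = -20.410 dB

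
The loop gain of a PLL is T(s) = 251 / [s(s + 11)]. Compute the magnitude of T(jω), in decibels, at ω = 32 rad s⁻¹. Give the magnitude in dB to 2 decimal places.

|j32 + 11| = √(32² + 11²) = 33.84
|j32| = 32
|T(j32)| = 251 / (33.84 × 32) = 0.2318
20 log₁₀(0.2318) = -12.698 dB

-12.70 dB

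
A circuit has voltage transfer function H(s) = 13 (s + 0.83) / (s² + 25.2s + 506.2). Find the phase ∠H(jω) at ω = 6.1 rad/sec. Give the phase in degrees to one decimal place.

∠(j6.1 + 0.83) = arctan(6.1/0.83) = 82.25°
∠[(j6.1)² + 25.2(j6.1) + 506.2] = ∠[468.99 + j153.72] = 18.15°
∠H(j6.1) = 82.25° − 18.15° = 64.10°

64.1 deg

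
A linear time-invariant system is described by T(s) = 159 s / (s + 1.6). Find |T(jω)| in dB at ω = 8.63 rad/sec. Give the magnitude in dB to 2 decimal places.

|j8.63| = 8.63
|j8.63 + 1.6| = √(8.63² + 1.6²) = 8.777
|T(j8.63)| = 159 × 8.63 / 8.777 = 156.34
20 log₁₀(156.34) = 43.881 dB

43.88 dB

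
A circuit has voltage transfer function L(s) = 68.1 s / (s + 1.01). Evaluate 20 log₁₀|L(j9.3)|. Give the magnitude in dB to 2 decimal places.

|j9.3| = 9.3
|j9.3 + 1.01| = √(9.3² + 1.01²) = 9.355
|L(j9.3)| = 68.1 × 9.3 / 9.355 = 67.702
20 log₁₀(67.702) = 36.612 dB

36.61 dB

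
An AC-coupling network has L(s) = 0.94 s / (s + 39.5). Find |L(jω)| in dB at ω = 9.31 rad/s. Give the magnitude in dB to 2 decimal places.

-13.33 dB

|j9.31| = 9.31
|j9.31 + 39.5| = √(9.31² + 39.5²) = 40.58
|L(j9.31)| = 0.94 × 9.31 / 40.58 = 0.21565
20 log₁₀(0.21565) = -13.325 dB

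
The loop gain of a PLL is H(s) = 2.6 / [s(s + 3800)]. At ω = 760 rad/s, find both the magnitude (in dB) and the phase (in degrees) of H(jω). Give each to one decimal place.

|j760 + 3800| = √(760² + 3800²) = 3875
|j760| = 760
|H(j760)| = 2.6 / (3875 × 760) = 8.8279e-07
20 log₁₀(8.8279e-07) = -121.08 dB
∠(j760 + 3800) = arctan(760/3800) = 11.31°
∠(j760) = 90.00°
∠H(j760) = − (11.31° + 90.00°) = -101.31°

|H| = -121.1 dB, ∠H = -101.3°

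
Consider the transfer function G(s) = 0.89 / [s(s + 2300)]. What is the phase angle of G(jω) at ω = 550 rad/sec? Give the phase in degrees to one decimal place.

∠(j550 + 2300) = arctan(550/2300) = 13.45°
∠(j550) = 90.00°
∠G(j550) = − (13.45° + 90.00°) = -103.45°

-103.4 deg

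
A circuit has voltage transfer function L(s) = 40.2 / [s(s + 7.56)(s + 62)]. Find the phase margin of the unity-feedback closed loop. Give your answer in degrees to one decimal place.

Gain crossover: |L(jω)| = 1 at ω ≈ 0.0858 rad s⁻¹.
∠L(j0.0858) = −90° − arctan(0.0858/7.56) − arctan(0.0858/62) ≈ -90.73°
PM = 180° + (-90.73°) = 89.27°

89.3 deg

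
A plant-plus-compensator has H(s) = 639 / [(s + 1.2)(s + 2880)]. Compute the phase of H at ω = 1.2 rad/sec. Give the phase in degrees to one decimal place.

∠(j1.2 + 1.2) = arctan(1.2/1.2) = 45.00°
∠(j1.2 + 2880) = arctan(1.2/2880) = 0.02°
∠H(j1.2) = − (45.00° + 0.02°) = -45.02°

-45.0°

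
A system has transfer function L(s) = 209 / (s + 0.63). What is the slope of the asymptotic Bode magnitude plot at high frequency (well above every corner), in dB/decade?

-20 dB/decade

With 0 zeros and 1 pole, the high-frequency asymptotic slope is 20 × (0 − 1) = -20 dB/decade.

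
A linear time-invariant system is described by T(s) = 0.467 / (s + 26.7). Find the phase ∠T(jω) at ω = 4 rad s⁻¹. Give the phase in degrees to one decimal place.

-8.5 deg

∠(j4 + 26.7) = arctan(4/26.7) = 8.52°
∠T(j4) = −8.52° = -8.52°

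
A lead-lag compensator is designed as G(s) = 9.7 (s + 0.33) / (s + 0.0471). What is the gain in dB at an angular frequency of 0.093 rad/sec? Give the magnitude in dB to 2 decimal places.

30.08 dB

|j0.093 + 0.33| = √(0.093² + 0.33²) = 0.3429
|j0.093 + 0.0471| = √(0.093² + 0.0471²) = 0.1042
|G(j0.093)| = 9.7 × 0.3429 / 0.1042 = 31.902
20 log₁₀(31.902) = 30.076 dB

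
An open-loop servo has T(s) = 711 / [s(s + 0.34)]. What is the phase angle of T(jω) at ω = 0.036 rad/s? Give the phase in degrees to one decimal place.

∠(j0.036 + 0.34) = arctan(0.036/0.34) = 6.04°
∠(j0.036) = 90.00°
∠T(j0.036) = − (6.04° + 90.00°) = -96.04°

-96.0°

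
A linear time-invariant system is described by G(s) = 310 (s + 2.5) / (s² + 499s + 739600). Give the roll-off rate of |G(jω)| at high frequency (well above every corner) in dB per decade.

With 1 zero and 2 poles, the high-frequency asymptotic slope is 20 × (1 − 2) = -20 dB/decade.

-20 dB/decade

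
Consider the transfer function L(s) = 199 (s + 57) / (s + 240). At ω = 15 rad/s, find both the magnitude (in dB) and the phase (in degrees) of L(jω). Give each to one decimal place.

|L| = 33.8 dB, ∠L = 11.2°

|j15 + 57| = √(15² + 57²) = 58.94
|j15 + 240| = √(15² + 240²) = 240.5
|L(j15)| = 199 × 58.94 / 240.5 = 48.776
20 log₁₀(48.776) = 33.76 dB
∠(j15 + 57) = arctan(15/57) = 14.74°
∠(j15 + 240) = arctan(15/240) = 3.58°
∠L(j15) = 14.74° − 3.58° = 11.17°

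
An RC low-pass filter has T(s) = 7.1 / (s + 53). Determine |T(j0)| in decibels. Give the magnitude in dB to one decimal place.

-17.5 dB

T(0) = 7.1 / 53 = 0.13396
20 log₁₀(0.13396) = -17.46 dB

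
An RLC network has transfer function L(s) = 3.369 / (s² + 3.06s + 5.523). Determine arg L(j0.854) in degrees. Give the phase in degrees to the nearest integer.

∠[(j0.854)² + 3.06(j0.854) + 5.523] = ∠[4.7937 + j2.6132] = 28.60°
∠L(j0.854) = −28.60° = -28.60°

-29°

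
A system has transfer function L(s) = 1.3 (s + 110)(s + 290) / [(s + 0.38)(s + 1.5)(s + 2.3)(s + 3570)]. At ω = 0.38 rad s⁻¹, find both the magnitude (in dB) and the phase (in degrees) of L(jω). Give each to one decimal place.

|L| = 15.6 dB, ∠L = -68.3°

|j0.38 + 110| = √(0.38² + 110²) = 110
|j0.38 + 290| = √(0.38² + 290²) = 290
|j0.38 + 0.38| = √(0.38² + 0.38²) = 0.5374
|j0.38 + 1.5| = √(0.38² + 1.5²) = 1.547
|j0.38 + 2.3| = √(0.38² + 2.3²) = 2.331
|j0.38 + 3570| = √(0.38² + 3570²) = 3570
|L(j0.38)| = 1.3 × 110 × 290 / (0.5374 × 1.547 × 2.331 × 3570) = 5.9923
20 log₁₀(5.9923) = 15.55 dB
∠(j0.38 + 110) = arctan(0.38/110) = 0.20°
∠(j0.38 + 290) = arctan(0.38/290) = 0.08°
∠(j0.38 + 0.38) = arctan(0.38/0.38) = 45.00°
∠(j0.38 + 1.5) = arctan(0.38/1.5) = 14.22°
∠(j0.38 + 2.3) = arctan(0.38/2.3) = 9.38°
∠(j0.38 + 3570) = arctan(0.38/3570) = 0.01°
∠L(j0.38) = 0.20° + 0.08° − (45.00° + 14.22° + 9.38° + 0.01°) = -68.33°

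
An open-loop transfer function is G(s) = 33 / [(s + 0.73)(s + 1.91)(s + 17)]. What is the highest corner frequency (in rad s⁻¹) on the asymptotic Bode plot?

17 rad s⁻¹

Break frequencies occur at each pole and zero magnitude: 0.73 rad s⁻¹, 1.91 rad s⁻¹, 17 rad s⁻¹.
The highest is 17 rad s⁻¹.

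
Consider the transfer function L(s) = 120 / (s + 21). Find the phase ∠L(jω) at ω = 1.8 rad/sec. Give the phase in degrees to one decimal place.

∠(j1.8 + 21) = arctan(1.8/21) = 4.90°
∠L(j1.8) = −4.90° = -4.90°

-4.9°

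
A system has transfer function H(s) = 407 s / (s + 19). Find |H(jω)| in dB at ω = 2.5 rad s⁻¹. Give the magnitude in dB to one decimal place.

34.5 dB

|j2.5| = 2.5
|j2.5 + 19| = √(2.5² + 19²) = 19.16
|H(j2.5)| = 407 × 2.5 / 19.16 = 53.095
20 log₁₀(53.095) = 34.50 dB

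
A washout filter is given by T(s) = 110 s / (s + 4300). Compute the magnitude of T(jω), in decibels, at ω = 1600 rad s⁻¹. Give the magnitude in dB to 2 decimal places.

|j1600| = 1600
|j1600 + 4300| = √(1600² + 4300²) = 4588
|T(j1600)| = 110 × 1600 / 4588 = 38.361
20 log₁₀(38.361) = 31.678 dB

31.68 dB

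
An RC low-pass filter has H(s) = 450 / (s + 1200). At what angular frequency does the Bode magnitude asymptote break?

1200 rad/sec

The single real pole at s = −1200 gives a corner at ω = 1200 rad/sec.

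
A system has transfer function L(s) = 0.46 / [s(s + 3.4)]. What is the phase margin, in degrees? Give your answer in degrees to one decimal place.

Gain crossover: |L(jω)| = 1 at ω ≈ 0.135 rad/sec.
∠L(j0.135) = −90° − arctan(0.135/3.4) ≈ -92.28°
PM = 180° + (-92.28°) = 87.72°

87.7°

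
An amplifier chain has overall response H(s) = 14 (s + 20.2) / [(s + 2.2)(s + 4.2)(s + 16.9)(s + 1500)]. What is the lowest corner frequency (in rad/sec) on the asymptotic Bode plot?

Break frequencies occur at each pole and zero magnitude: 2.2 rad/sec, 4.2 rad/sec, 16.9 rad/sec, 20.2 rad/sec, 1500 rad/sec.
The lowest is 2.2 rad/sec.

2.2 rad/sec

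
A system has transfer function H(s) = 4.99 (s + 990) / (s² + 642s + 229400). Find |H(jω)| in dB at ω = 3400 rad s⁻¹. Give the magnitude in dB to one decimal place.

-56.3 dB

|j3400 + 990| = √(3400² + 990²) = 3541
|(j3400)² + 642(j3400) + 229400| = |-1.1331e+07 + j2.1828e+06| = 1.154e+07
|H(j3400)| = 4.99 × 3541 / 1.154e+07 = 0.0015314
20 log₁₀(0.0015314) = -56.30 dB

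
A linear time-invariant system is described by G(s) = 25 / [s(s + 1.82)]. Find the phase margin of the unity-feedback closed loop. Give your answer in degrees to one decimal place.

Gain crossover: |G(jω)| = 1 at ω ≈ 4.84 rad/s.
∠G(j4.84) = −90° − arctan(4.84/1.82) ≈ -159.38°
PM = 180° + (-159.38°) = 20.62°

20.6°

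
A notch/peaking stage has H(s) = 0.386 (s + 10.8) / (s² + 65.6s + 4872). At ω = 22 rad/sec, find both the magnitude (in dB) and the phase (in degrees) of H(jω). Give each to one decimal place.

|j22 + 10.8| = √(22² + 10.8²) = 24.51
|(j22)² + 65.6(j22) + 4872| = |4388 + j1443.2| = 4619
|H(j22)| = 0.386 × 24.51 / 4619 = 0.002048
20 log₁₀(0.002048) = -53.77 dB
∠(j22 + 10.8) = arctan(22/10.8) = 63.85°
∠[(j22)² + 65.6(j22) + 4872] = ∠[4388 + j1443.2] = 18.21°
∠H(j22) = 63.85° − 18.21° = 45.65°

|H| = -53.8 dB, ∠H = 45.6°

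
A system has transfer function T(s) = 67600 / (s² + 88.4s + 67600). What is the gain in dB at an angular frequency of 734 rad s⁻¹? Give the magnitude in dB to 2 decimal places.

-16.95 dB

|(j734)² + 88.4(j734) + 67600| = |-4.7116e+05 + j64886| = 4.756e+05
|T(j734)| = 67600 / 4.756e+05 = 0.14214
20 log₁₀(0.14214) = -16.946 dB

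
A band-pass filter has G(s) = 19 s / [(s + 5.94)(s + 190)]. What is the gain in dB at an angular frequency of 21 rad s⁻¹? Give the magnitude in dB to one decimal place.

-20.4 dB

|j21| = 21
|j21 + 5.94| = √(21² + 5.94²) = 21.82
|j21 + 190| = √(21² + 190²) = 191.2
|G(j21)| = 19 × 21 / (21.82 × 191.2) = 0.095642
20 log₁₀(0.095642) = -20.39 dB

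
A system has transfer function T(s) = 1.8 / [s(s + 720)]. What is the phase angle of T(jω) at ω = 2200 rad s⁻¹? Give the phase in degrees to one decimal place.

∠(j2200 + 720) = arctan(2200/720) = 71.88°
∠(j2200) = 90.00°
∠T(j2200) = − (71.88° + 90.00°) = -161.88°

-161.9°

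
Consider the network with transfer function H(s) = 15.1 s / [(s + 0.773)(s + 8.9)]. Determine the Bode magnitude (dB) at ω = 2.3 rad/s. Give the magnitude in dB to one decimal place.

|j2.3| = 2.3
|j2.3 + 0.773| = √(2.3² + 0.773²) = 2.426
|j2.3 + 8.9| = √(2.3² + 8.9²) = 9.192
|H(j2.3)| = 15.1 × 2.3 / (2.426 × 9.192) = 1.5571
20 log₁₀(1.5571) = 3.85 dB

3.8 dB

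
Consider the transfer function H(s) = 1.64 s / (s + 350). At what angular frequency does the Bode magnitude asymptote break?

The single real pole at s = −350 gives a corner at ω = 350 rad/s.

350 rad/s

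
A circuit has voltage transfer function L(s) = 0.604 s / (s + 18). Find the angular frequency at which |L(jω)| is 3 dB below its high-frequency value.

For a single-pole high-pass, the −3 dB point is at the pole: ω = 18 rad/s.

18 rad/s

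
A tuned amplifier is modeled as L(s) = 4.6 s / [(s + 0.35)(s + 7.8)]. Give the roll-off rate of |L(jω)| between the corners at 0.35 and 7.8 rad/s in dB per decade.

0 dB/decade

In this band the factors already past their corner are: 1 differentiator zero, pole at 0.35; net slope = 0 dB/decade.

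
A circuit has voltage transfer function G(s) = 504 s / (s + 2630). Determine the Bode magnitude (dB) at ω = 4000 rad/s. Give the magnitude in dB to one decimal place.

|j4000| = 4000
|j4000 + 2630| = √(4000² + 2630²) = 4787
|G(j4000)| = 504 × 4000 / 4787 = 421.13
20 log₁₀(421.13) = 52.49 dB

52.5 dB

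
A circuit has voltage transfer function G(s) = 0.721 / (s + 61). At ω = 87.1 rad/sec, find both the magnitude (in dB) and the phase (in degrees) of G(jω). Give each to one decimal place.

|G| = -43.4 dB, ∠G = -55.0°

|j87.1 + 61| = √(87.1² + 61²) = 106.3
|G(j87.1)| = 0.721 / 106.3 = 0.0067804
20 log₁₀(0.0067804) = -43.37 dB
∠(j87.1 + 61) = arctan(87.1/61) = 54.99°
∠G(j87.1) = −54.99° = -54.99°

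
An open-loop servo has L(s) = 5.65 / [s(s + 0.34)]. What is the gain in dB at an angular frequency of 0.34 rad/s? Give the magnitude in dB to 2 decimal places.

30.77 dB

|j0.34 + 0.34| = √(0.34² + 0.34²) = 0.4808
|j0.34| = 0.34
|L(j0.34)| = 5.65 / (0.4808 × 0.34) = 34.56
20 log₁₀(34.56) = 30.772 dB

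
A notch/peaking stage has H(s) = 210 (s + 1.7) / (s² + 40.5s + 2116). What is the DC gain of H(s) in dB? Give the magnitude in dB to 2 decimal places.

H(0) = 210 × 1.7 / 2116 = 0.16871
20 log₁₀(0.16871) = -15.457 dB

-15.46 dB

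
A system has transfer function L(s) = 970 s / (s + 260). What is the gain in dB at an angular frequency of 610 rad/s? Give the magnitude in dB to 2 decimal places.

|j610| = 610
|j610 + 260| = √(610² + 260²) = 663.1
|L(j610)| = 970 × 610 / 663.1 = 892.33
20 log₁₀(892.33) = 59.010 dB

59.01 dB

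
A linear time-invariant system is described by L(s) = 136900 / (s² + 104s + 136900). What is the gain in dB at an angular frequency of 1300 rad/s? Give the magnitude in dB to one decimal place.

|(j1300)² + 104(j1300) + 136900| = |-1.5531e+06 + j1.352e+05| = 1.559e+06
|L(j1300)| = 136900 / 1.559e+06 = 0.087814
20 log₁₀(0.087814) = -21.13 dB

-21.1 dB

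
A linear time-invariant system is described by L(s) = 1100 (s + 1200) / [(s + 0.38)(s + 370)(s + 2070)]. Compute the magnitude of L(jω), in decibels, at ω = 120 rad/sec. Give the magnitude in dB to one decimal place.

|j120 + 1200| = √(120² + 1200²) = 1206
|j120 + 0.38| = √(120² + 0.38²) = 120
|j120 + 370| = √(120² + 370²) = 389
|j120 + 2070| = √(120² + 2070²) = 2073
|L(j120)| = 1100 × 1206 / (120 × 389 × 2073) = 0.013707
20 log₁₀(0.013707) = -37.26 dB

-37.3 dB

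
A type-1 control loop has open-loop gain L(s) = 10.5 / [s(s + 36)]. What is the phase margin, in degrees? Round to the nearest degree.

90°

Gain crossover: |L(jω)| = 1 at ω ≈ 0.292 rad/s.
∠L(j0.292) = −90° − arctan(0.292/36) ≈ -90.46°
PM = 180° + (-90.46°) = 89.54°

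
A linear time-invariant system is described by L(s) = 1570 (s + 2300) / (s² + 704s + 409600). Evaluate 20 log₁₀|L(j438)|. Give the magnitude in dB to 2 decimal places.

19.77 dB

|j438 + 2300| = √(438² + 2300²) = 2341
|(j438)² + 704(j438) + 409600| = |2.1776e+05 + j3.0835e+05| = 3.775e+05
|L(j438)| = 1570 × 2341 / 3.775e+05 = 9.7377
20 log₁₀(9.7377) = 19.769 dB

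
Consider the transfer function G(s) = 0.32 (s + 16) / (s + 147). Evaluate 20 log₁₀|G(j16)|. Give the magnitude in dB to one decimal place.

|j16 + 16| = √(16² + 16²) = 22.63
|j16 + 147| = √(16² + 147²) = 147.9
|G(j16)| = 0.32 × 22.63 / 147.9 = 0.048968
20 log₁₀(0.048968) = -26.20 dB

-26.2 dB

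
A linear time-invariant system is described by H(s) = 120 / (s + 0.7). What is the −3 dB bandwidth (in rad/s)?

For a single-pole low-pass, the −3 dB point is at the pole: ω = 0.7 rad/s.

0.7 rad/s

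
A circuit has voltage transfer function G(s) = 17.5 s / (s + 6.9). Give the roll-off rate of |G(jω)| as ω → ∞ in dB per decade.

0 dB/decade

With 1 zero and 1 pole, the high-frequency asymptotic slope is 20 × (1 − 1) = 0 dB/decade.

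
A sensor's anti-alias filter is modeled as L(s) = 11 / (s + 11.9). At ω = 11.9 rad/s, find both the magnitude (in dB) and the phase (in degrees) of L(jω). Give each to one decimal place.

|j11.9 + 11.9| = √(11.9² + 11.9²) = 16.83
|L(j11.9)| = 11 / 16.83 = 0.65363
20 log₁₀(0.65363) = -3.69 dB
∠(j11.9 + 11.9) = arctan(11.9/11.9) = 45.00°
∠L(j11.9) = −45.00° = -45.00°

|L| = -3.7 dB, ∠L = -45.0°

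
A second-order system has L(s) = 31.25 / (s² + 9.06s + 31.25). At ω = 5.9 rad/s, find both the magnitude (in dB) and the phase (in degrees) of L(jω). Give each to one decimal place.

|(j5.9)² + 9.06(j5.9) + 31.25| = |-3.56 + j53.454| = 53.57
|L(j5.9)| = 31.25 / 53.57 = 0.58332
20 log₁₀(0.58332) = -4.68 dB
∠[(j5.9)² + 9.06(j5.9) + 31.25] = ∠[-3.56 + j53.454] = 93.81°
∠L(j5.9) = −93.81° = -93.81°

|L| = -4.7 dB, ∠L = -93.8°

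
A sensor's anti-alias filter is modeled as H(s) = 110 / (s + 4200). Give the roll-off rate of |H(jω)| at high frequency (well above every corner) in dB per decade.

With 0 zeros and 1 pole, the high-frequency asymptotic slope is 20 × (0 − 1) = -20 dB/decade.

-20 dB/decade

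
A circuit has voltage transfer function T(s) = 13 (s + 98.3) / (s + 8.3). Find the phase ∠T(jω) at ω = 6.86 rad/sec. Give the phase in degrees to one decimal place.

∠(j6.86 + 98.3) = arctan(6.86/98.3) = 3.99°
∠(j6.86 + 8.3) = arctan(6.86/8.3) = 39.57°
∠T(j6.86) = 3.99° − 39.57° = -35.58°

-35.6 deg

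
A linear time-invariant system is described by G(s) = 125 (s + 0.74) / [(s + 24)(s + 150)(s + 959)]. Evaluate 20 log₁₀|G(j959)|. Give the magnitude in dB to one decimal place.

-80.5 dB

|j959 + 0.74| = √(959² + 0.74²) = 959
|j959 + 24| = √(959² + 24²) = 959.3
|j959 + 150| = √(959² + 150²) = 970.7
|j959 + 959| = √(959² + 959²) = 1356
|G(j959)| = 125 × 959 / (959.3 × 970.7 × 1356) = 9.4923e-05
20 log₁₀(9.4923e-05) = -80.45 dB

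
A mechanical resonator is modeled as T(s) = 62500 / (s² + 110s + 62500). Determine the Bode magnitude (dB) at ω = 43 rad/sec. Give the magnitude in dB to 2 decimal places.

|(j43)² + 110(j43) + 62500| = |60651 + j4730| = 6.084e+04
|T(j43)| = 62500 / 6.084e+04 = 1.0274
20 log₁₀(1.0274) = 0.235 dB

0.23 dB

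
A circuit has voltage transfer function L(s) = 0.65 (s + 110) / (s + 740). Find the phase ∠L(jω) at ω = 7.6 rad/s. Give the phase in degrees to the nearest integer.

3°

∠(j7.6 + 110) = arctan(7.6/110) = 3.95°
∠(j7.6 + 740) = arctan(7.6/740) = 0.59°
∠L(j7.6) = 3.95° − 0.59° = 3.36°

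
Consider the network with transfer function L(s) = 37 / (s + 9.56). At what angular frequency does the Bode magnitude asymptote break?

9.56 rad/s

The single real pole at s = −9.56 gives a corner at ω = 9.56 rad/s.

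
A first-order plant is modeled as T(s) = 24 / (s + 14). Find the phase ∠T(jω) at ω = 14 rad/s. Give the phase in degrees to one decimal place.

∠(j14 + 14) = arctan(14/14) = 45.00°
∠T(j14) = −45.00° = -45.00°

-45.0 deg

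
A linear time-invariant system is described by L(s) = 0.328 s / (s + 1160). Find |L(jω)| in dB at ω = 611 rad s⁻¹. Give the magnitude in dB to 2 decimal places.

-16.31 dB

|j611| = 611
|j611 + 1160| = √(611² + 1160²) = 1311
|L(j611)| = 0.328 × 611 / 1311 = 0.15286
20 log₁₀(0.15286) = -16.314 dB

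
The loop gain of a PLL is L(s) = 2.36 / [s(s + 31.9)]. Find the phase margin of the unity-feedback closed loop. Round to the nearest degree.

Gain crossover: |L(jω)| = 1 at ω ≈ 0.074 rad/sec.
∠L(j0.074) = −90° − arctan(0.074/31.9) ≈ -90.13°
PM = 180° + (-90.13°) = 89.87°

90°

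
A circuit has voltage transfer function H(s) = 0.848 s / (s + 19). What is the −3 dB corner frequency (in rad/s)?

19 rad/s

For a single-pole high-pass, the −3 dB point is at the pole: ω = 19 rad/s.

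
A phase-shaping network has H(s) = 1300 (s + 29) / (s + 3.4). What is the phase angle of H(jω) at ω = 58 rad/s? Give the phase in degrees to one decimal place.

-23.2°

∠(j58 + 29) = arctan(58/29) = 63.43°
∠(j58 + 3.4) = arctan(58/3.4) = 86.65°
∠H(j58) = 63.43° − 86.65° = -23.21°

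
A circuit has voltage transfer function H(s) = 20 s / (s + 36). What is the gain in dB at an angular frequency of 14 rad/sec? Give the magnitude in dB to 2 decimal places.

|j14| = 14
|j14 + 36| = √(14² + 36²) = 38.63
|H(j14)| = 20 × 14 / 38.63 = 7.2489
20 log₁₀(7.2489) = 17.205 dB

17.21 dB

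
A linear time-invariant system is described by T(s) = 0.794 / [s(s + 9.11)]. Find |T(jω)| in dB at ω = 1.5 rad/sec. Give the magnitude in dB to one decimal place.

|j1.5 + 9.11| = √(1.5² + 9.11²) = 9.233
|j1.5| = 1.5
|T(j1.5)| = 0.794 / (9.233 × 1.5) = 0.057333
20 log₁₀(0.057333) = -24.83 dB

-24.8 dB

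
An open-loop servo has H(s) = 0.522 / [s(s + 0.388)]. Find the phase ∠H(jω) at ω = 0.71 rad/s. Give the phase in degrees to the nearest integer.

-151°

∠(j0.71 + 0.388) = arctan(0.71/0.388) = 61.34°
∠(j0.71) = 90.00°
∠H(j0.71) = − (61.34° + 90.00°) = -151.34°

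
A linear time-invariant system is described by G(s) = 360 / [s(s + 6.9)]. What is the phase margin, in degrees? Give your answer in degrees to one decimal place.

20.6 deg

Gain crossover: |G(jω)| = 1 at ω ≈ 18.4 rad/s.
∠G(j18.4) = −90° − arctan(18.4/6.9) ≈ -159.40°
PM = 180° + (-159.40°) = 20.60°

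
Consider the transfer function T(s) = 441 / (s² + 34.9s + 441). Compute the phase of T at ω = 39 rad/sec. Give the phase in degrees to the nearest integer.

∠[(j39)² + 34.9(j39) + 441] = ∠[-1080 + j1361.1] = 128.43°
∠T(j39) = −128.43° = -128.43°

-128°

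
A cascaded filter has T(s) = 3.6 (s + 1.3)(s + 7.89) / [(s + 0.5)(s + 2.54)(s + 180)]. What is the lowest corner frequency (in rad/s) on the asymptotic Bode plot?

0.5 rad/s

Break frequencies occur at each pole and zero magnitude: 0.5 rad/s, 1.3 rad/s, 2.54 rad/s, 7.89 rad/s, 180 rad/s.
The lowest is 0.5 rad/s.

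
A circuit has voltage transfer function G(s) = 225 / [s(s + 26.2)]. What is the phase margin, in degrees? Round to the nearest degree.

73°

Gain crossover: |G(jω)| = 1 at ω ≈ 8.2 rad/s.
∠G(j8.2) = −90° − arctan(8.2/26.2) ≈ -107.37°
PM = 180° + (-107.37°) = 72.63°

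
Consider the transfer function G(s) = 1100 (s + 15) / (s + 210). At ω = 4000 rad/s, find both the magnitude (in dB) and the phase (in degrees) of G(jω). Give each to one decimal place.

|G| = 60.8 dB, ∠G = 2.8°

|j4000 + 15| = √(4000² + 15²) = 4000
|j4000 + 210| = √(4000² + 210²) = 4006
|G(j4000)| = 1100 × 4000 / 4006 = 1098.5
20 log₁₀(1098.5) = 60.82 dB
∠(j4000 + 15) = arctan(4000/15) = 89.79°
∠(j4000 + 210) = arctan(4000/210) = 86.99°
∠G(j4000) = 89.79° − 86.99° = 2.79°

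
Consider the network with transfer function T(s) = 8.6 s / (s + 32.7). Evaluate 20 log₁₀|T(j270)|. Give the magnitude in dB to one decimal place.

|j270| = 270
|j270 + 32.7| = √(270² + 32.7²) = 272
|T(j270)| = 8.6 × 270 / 272 = 8.5376
20 log₁₀(8.5376) = 18.63 dB

18.6 dB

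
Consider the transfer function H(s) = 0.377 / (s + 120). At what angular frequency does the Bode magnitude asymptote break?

The single real pole at s = −120 gives a corner at ω = 120 rad/s.

120 rad/s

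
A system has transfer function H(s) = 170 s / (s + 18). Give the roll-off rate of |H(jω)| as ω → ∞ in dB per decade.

0 dB/decade

With 1 zero and 1 pole, the high-frequency asymptotic slope is 20 × (1 − 1) = 0 dB/decade.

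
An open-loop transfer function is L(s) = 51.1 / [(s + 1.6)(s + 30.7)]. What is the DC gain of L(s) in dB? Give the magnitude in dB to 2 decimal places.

L(0) = 51.1 / (1.6 × 30.7) = 1.0403
20 log₁₀(1.0403) = 0.343 dB

0.34 dB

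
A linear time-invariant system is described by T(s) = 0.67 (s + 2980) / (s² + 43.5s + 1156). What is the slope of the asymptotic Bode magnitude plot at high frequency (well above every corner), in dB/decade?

With 1 zero and 2 poles, the high-frequency asymptotic slope is 20 × (1 − 2) = -20 dB/decade.

-20 dB/decade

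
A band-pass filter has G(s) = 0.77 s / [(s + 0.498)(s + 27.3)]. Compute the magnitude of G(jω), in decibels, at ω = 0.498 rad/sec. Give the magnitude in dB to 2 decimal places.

-34.01 dB

|j0.498| = 0.498
|j0.498 + 0.498| = √(0.498² + 0.498²) = 0.7043
|j0.498 + 27.3| = √(0.498² + 27.3²) = 27.3
|G(j0.498)| = 0.77 × 0.498 / (0.7043 × 27.3) = 0.019941
20 log₁₀(0.019941) = -34.005 dB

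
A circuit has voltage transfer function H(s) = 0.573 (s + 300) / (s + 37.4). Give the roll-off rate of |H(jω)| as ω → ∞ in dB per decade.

0 dB/decade

With 1 zero and 1 pole, the high-frequency asymptotic slope is 20 × (1 − 1) = 0 dB/decade.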